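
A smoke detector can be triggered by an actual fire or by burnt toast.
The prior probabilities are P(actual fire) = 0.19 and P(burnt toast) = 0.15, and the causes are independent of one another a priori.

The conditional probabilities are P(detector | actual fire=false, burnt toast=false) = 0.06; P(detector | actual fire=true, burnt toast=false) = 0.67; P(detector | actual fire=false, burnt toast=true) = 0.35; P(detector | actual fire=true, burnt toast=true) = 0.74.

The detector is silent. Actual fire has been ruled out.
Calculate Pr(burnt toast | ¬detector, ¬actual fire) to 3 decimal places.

Enumerate both values of burnt toast and weight by the priors:
  P(¬detector | ¬actual fire) = 0.94*0.85 + 0.65*0.15
        = 0.799000 + 0.097500 = 0.896500
Configurations with burnt toast contribute 0.097500, so
  P(burnt toast | ¬detector, ¬actual fire) = 0.097500 / 0.896500 ≈ 0.109

Pr(burnt toast | ¬detector, ¬actual fire) ≈ 0.109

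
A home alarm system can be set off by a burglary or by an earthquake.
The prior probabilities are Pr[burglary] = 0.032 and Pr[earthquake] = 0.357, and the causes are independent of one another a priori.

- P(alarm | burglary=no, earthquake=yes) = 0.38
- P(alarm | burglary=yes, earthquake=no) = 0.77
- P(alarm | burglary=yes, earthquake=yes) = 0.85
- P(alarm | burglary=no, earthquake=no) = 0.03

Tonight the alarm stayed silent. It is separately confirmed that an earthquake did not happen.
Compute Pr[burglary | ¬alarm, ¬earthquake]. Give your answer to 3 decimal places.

Pr[burglary | ¬alarm, ¬earthquake] ≈ 0.008

Numerator (weight on configurations with burglary): 0.23*0.032 = 0.007360
The normalizing constant is 0.97*0.968 + 0.23*0.032 = 0.946320
P(burglary | ¬alarm, ¬earthquake) = 0.007360/0.946320 ≈ 0.008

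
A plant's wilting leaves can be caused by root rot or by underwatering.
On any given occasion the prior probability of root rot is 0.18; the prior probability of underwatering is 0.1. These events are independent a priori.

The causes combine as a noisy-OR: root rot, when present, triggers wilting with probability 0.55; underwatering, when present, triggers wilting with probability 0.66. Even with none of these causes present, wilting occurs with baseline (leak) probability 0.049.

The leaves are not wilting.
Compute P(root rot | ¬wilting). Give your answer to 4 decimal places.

P(root rot | ¬wilting) ≈ 0.0899

Under noisy-OR, P(wilting | causes) = 1 − (1−0.049)·∏(1−qᵢ) over the active causes.
Sum P(¬wilting|·) weighted by the priors over the 4 (root rot, underwatering) configurations:
  P(¬wilting) = 0.951*0.82*0.9 + 0.32334*0.82*0.1 + 0.42795*0.18*0.9 + 0.145503*0.18*0.1
        = 0.701838 + 0.026514 + 0.069328 + 0.002619 = 0.800299
The terms with root rot present sum to 0.071947, so
  P(root rot | ¬wilting) = 0.071947 / 0.800299 ≈ 0.0899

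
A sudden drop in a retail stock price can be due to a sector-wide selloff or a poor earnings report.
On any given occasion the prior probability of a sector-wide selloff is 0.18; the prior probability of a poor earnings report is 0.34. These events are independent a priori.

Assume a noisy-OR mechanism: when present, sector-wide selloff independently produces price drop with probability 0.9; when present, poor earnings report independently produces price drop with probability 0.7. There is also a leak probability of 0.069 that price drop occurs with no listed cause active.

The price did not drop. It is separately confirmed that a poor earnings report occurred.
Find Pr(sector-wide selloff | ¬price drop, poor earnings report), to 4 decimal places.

Pr(sector-wide selloff | ¬price drop, poor earnings report) ≈ 0.0215

Under noisy-OR, P(price drop | causes) = 1 − (1−0.069)·∏(1−qᵢ) over the active causes.
By total probability over both values of sector-wide selloff:
  P(¬price drop | poor earnings report) = 0.2793·0.82 + 0.02793·0.18
        = 0.229026 + 0.005027 = 0.234053
Keeping only the sector-wide selloff-present terms gives 0.005027, so
  P(sector-wide selloff | ¬price drop, poor earnings report) = 0.005027 / 0.234053 ≈ 0.0215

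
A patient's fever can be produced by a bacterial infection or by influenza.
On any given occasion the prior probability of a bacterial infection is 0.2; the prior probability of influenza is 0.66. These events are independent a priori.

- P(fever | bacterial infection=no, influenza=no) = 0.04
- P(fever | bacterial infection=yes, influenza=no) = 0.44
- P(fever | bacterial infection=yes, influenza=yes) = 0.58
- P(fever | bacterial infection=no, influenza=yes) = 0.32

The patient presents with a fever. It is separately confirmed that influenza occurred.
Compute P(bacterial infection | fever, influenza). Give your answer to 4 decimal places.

P(fever | influenza) = 0.32×0.8 + 0.58×0.2 = 0.256000 + 0.116000 = 0.372000
The bacterial infection-present share is 0.58×0.2 = 0.116000.
Hence the posterior is 0.116000/0.372000 ≈ 0.3118.

P(bacterial infection | fever, influenza) ≈ 0.3118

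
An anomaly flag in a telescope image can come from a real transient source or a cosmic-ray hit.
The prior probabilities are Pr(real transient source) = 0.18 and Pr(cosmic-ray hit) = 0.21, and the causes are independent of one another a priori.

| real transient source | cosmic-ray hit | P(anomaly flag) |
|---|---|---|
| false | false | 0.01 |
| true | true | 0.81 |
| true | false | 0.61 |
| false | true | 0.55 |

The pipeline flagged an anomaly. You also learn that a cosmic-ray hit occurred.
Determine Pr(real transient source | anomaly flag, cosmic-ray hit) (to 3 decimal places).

By total probability over both values of real transient source:
  P(anomaly flag | cosmic-ray hit) = 0.55·0.82 + 0.81·0.18
        = 0.451000 + 0.145800 = 0.596800
Configurations with real transient source contribute 0.145800, so
  P(real transient source | anomaly flag, cosmic-ray hit) = 0.145800 / 0.596800 ≈ 0.244

Pr(real transient source | anomaly flag, cosmic-ray hit) ≈ 0.244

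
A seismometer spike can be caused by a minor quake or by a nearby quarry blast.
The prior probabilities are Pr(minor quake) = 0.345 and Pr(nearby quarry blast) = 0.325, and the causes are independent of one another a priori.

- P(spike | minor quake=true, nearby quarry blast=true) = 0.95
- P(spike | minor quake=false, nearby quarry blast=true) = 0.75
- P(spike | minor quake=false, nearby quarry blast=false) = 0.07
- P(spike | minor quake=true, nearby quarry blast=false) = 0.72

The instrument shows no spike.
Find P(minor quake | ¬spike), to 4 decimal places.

P(minor quake | ¬spike) ≈ 0.1323

By total probability over the 4 (minor quake, nearby quarry blast) configurations:
  P(¬spike) = 0.93*0.655*0.675 + 0.25*0.655*0.325 + 0.28*0.345*0.675 + 0.05*0.345*0.325
        = 0.411176 + 0.053219 + 0.065205 + 0.005606 = 0.535206
The terms with minor quake present sum to 0.070811, so
  P(minor quake | ¬spike) = 0.070811 / 0.535206 ≈ 0.1323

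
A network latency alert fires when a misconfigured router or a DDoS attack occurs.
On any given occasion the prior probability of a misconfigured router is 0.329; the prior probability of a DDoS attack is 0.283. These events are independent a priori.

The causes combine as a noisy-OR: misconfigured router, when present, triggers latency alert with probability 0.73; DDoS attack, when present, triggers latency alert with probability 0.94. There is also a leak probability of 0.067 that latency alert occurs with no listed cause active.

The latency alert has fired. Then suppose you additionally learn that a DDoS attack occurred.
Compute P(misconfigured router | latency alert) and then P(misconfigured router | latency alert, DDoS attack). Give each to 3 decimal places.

P(misconfigured router | latency alert) ≈ 0.559; P(misconfigured router | latency alert, DDoS attack) ≈ 0.338

Under noisy-OR, P(latency alert | causes) = 1 − (1−0.067)·∏(1−qᵢ) over the active causes.
P(latency alert) = 0.067·0.671·0.717 + 0.94402·0.671·0.283 + 0.74809·0.329·0.717 + 0.984885·0.329·0.283 = 0.032234 + 0.179263 + 0.176469 + 0.091700 = 0.479666
Of this, 0.268169 comes from 0.176469 + 0.091700 (the misconfigured router=true cases).
Hence the posterior is 0.268169/0.479666 ≈ 0.559.

Now also conditioning on DDoS attack=true:
By total probability over both values of misconfigured router:
  P(latency alert | DDoS attack) = 0.94402×0.671 + 0.984885×0.329
        = 0.633437 + 0.324027 = 0.957464
Configurations with misconfigured router contribute 0.324027, so
  P(misconfigured router | latency alert, DDoS attack) = 0.324027 / 0.957464 ≈ 0.338
Conditioning on DDoS attack lowers the posterior on misconfigured router: the classic explaining-away effect in a common-effect structure.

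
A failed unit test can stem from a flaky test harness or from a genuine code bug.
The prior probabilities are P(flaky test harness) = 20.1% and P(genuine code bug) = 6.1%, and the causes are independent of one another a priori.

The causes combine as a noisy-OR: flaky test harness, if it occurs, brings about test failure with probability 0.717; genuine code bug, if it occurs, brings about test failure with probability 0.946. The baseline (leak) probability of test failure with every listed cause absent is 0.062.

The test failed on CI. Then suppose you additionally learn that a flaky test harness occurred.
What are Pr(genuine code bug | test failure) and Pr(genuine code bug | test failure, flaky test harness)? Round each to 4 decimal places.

Pr(genuine code bug | test failure) ≈ 0.2396; Pr(genuine code bug | test failure, flaky test harness) ≈ 0.0802

Under noisy-OR, P(test failure | causes) = 1 − (1−0.062)·∏(1−qᵢ) over the active causes.
Sum P(test failure|·) weighted by the priors over the 4 (flaky test harness, genuine code bug) configurations:
  P(test failure) = 0.062·0.799·0.939 + 0.949348·0.799·0.061 + 0.734546·0.201·0.939 + 0.985665·0.201·0.061
        = 0.046516 + 0.046270 + 0.138637 + 0.012085 = 0.243508
The terms with genuine code bug present sum to 0.058355, so
  P(genuine code bug | test failure) = 0.058355 / 0.243508 ≈ 0.2396

Now condition on the additional information:
Numerator (weight on configurations with genuine code bug): 0.985665*0.061 = 0.060126
Normalizer over all consistent configurations: 0.734546*0.939 + 0.985665*0.061 = 0.749865
P(genuine code bug | test failure, flaky test harness) = 0.060126/0.749865 ≈ 0.0802
— flaky test harness explains away the evidence for genuine code bug.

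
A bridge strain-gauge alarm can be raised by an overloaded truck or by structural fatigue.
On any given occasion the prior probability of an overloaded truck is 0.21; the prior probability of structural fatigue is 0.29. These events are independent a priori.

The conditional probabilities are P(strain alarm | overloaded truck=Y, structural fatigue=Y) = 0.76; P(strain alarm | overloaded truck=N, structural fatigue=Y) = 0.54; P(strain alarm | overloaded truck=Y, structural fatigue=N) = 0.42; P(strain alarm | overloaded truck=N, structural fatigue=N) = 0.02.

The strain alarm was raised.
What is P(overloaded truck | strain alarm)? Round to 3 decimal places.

P(strain alarm) = 0.02·0.79·0.71 + 0.54·0.79·0.29 + 0.42·0.21·0.71 + 0.76·0.21·0.29 = 0.011218 + 0.123714 + 0.062622 + 0.046284 = 0.243838
Of this, 0.108906 comes from 0.062622 + 0.046284 (the overloaded truck=true cases).
So P(overloaded truck | strain alarm) = 0.108906/0.243838 ≈ 0.447.

P(overloaded truck | strain alarm) ≈ 0.447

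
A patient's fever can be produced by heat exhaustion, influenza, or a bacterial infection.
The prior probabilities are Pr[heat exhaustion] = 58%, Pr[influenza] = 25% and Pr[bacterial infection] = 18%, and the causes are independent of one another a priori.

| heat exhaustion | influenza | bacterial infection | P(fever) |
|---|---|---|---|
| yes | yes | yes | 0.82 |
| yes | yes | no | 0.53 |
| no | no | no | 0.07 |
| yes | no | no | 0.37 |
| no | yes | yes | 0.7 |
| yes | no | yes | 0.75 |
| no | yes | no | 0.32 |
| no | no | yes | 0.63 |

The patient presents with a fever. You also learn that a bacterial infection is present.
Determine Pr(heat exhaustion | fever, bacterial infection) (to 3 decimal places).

Pr(heat exhaustion | fever, bacterial infection) ≈ 0.621

By total probability over the 4 (heat exhaustion, influenza) configurations:
  P(fever | bacterial infection) = 0.63*0.42*0.75 + 0.7*0.42*0.25 + 0.75*0.58*0.75 + 0.82*0.58*0.25
        = 0.198450 + 0.073500 + 0.326250 + 0.118900 = 0.717100
Keeping only the heat exhaustion-present terms gives 0.445150, so
  P(heat exhaustion | fever, bacterial infection) = 0.445150 / 0.717100 ≈ 0.621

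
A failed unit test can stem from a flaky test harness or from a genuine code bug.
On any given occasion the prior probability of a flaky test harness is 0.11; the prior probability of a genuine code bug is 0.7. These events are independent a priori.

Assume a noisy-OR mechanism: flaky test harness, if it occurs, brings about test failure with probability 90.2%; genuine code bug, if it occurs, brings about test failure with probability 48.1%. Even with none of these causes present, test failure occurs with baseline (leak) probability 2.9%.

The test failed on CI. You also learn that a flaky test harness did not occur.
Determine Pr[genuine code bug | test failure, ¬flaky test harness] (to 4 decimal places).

Pr[genuine code bug | test failure, ¬flaky test harness] ≈ 0.9756

Under noisy-OR, P(test failure | causes) = 1 − (1−0.029)·∏(1−qᵢ) over the active causes.
P(test failure | ¬flaky test harness) = 0.029×0.3 + 0.496051×0.7 = 0.008700 + 0.347236 = 0.355936
Restricting to configurations with genuine code bug present: 0.496051×0.7 = 0.347236.
P(genuine code bug | test failure, ¬flaky test harness) = 0.347236 / 0.355936 ≈ 0.9756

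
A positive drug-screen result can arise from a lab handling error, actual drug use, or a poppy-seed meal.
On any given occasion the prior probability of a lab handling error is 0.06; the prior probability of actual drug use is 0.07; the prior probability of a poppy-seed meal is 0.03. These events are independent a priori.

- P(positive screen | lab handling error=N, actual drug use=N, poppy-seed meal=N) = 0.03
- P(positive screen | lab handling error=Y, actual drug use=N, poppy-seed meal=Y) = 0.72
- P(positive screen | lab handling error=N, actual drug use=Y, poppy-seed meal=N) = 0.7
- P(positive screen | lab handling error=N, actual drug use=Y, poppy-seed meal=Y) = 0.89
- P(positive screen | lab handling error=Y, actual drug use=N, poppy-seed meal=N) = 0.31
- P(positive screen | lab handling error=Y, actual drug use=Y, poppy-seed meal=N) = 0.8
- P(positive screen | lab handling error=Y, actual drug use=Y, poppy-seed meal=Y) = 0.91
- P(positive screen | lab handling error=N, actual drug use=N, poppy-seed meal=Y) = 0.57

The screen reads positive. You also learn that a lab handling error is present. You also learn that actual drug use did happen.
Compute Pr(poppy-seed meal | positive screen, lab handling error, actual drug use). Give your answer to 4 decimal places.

For the numerator, keep only poppy-seed meal=true terms: 0.91×0.03 = 0.027300
Denominator P(positive screen | lab handling error, actual drug use): 0.8×0.97 + 0.91×0.03 = 0.803300
P(poppy-seed meal | positive screen, lab handling error, actual drug use) = 0.027300/0.803300 ≈ 0.0340

Pr(poppy-seed meal | positive screen, lab handling error, actual drug use) ≈ 0.0340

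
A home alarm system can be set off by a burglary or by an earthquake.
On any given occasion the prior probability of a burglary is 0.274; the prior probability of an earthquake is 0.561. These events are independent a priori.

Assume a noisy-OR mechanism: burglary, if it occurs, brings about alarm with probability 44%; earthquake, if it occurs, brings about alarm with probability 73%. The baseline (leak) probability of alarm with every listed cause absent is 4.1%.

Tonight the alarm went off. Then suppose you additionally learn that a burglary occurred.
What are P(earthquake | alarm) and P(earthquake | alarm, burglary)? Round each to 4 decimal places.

P(earthquake | alarm) ≈ 0.8630; P(earthquake | alarm, burglary) ≈ 0.7024

Under noisy-OR, P(alarm | causes) = 1 − (1−0.041)·∏(1−qᵢ) over the active causes.
Numerator (weight on configurations with earthquake): 0.301827 + 0.131425 = 0.433252
Denominator P(alarm): 0.041·0.726·0.439 + 0.74107·0.726·0.561 + 0.46296·0.274·0.439 + 0.854999·0.274·0.561 = 0.502007
P(earthquake | alarm) = 0.433252/0.502007 ≈ 0.8630

Now also conditioning on burglary=true:
P(alarm | burglary) = 0.46296×0.439 + 0.854999×0.561 = 0.203239 + 0.479654 = 0.682893
Restricting to configurations with earthquake present: 0.854999×0.561 = 0.479654.
Hence the posterior is 0.479654/0.682893 ≈ 0.7024.
The drop from 0.8630 to 0.7024 is the explaining-away (discounting) effect.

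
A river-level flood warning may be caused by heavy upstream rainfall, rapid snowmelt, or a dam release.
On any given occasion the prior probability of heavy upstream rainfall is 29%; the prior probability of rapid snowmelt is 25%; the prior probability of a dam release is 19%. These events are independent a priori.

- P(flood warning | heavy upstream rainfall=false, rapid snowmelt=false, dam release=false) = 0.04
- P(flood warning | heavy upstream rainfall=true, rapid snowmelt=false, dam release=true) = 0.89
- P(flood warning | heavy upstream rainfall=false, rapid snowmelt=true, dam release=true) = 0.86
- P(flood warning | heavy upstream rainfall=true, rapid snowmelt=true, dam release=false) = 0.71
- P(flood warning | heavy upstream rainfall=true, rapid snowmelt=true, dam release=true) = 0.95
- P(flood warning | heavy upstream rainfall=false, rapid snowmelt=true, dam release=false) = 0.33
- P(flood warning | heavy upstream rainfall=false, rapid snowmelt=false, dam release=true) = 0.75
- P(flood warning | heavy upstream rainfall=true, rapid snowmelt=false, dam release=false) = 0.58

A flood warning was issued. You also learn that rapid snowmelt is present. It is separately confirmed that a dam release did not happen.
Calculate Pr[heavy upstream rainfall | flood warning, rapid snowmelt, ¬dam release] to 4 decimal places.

Sum P(flood warning|·) weighted by the priors over both values of heavy upstream rainfall:
  P(flood warning | rapid snowmelt, ¬dam release) = 0.33·0.71 + 0.71·0.29
        = 0.234300 + 0.205900 = 0.440200
The terms with heavy upstream rainfall present sum to 0.205900, so
  P(heavy upstream rainfall | flood warning, rapid snowmelt, ¬dam release) = 0.205900 / 0.440200 ≈ 0.4677

Pr[heavy upstream rainfall | flood warning, rapid snowmelt, ¬dam release] ≈ 0.4677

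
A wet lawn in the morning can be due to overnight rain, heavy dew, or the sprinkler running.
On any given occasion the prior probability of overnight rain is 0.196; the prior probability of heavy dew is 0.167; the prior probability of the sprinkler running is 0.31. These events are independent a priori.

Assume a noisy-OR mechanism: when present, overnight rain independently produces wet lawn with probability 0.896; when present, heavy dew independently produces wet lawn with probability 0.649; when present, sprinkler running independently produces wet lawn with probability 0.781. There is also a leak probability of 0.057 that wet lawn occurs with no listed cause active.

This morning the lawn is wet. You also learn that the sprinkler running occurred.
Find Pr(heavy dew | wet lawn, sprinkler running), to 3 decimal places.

Under noisy-OR, P(wet lawn | causes) = 1 − (1−0.057)·∏(1−qᵢ) over the active causes.
P(wet lawn | sprinkler running) = 0.793483·0.804·0.833 + 0.927513·0.804·0.167 + 0.978522·0.196·0.833 + 0.992461·0.196·0.167 = 0.531421 + 0.124535 + 0.159761 + 0.032485 = 0.848202
Of this, 0.157020 comes from 0.124535 + 0.032485 (the heavy dew=true cases).
So P(heavy dew | wet lawn, sprinkler running) = 0.157020/0.848202 ≈ 0.185.

Pr(heavy dew | wet lawn, sprinkler running) ≈ 0.185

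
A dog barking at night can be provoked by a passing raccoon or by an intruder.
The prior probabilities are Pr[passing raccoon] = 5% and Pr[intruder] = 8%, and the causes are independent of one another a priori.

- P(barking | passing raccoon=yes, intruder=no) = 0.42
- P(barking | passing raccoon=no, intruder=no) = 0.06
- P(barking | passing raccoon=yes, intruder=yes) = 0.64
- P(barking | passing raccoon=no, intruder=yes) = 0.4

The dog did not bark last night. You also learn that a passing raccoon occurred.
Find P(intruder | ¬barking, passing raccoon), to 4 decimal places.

P(intruder | ¬barking, passing raccoon) ≈ 0.0512

P(¬barking | passing raccoon) = 0.58*0.92 + 0.36*0.08 = 0.533600 + 0.028800 = 0.562400
The intruder-present share is 0.36*0.08 = 0.028800.
Hence the posterior is 0.028800/0.562400 ≈ 0.0512.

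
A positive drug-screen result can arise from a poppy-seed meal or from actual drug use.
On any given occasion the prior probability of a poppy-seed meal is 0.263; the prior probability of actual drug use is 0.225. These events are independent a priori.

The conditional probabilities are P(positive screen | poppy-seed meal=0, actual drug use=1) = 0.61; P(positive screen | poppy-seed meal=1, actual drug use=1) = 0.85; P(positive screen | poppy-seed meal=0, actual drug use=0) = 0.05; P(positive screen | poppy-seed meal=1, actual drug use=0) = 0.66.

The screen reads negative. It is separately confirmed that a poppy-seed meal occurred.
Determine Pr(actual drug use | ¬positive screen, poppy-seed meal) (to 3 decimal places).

Pr(actual drug use | ¬positive screen, poppy-seed meal) ≈ 0.114

By total probability over both values of actual drug use:
  P(¬positive screen | poppy-seed meal) = 0.34×0.775 + 0.15×0.225
        = 0.263500 + 0.033750 = 0.297250
The terms with actual drug use present sum to 0.033750, so
  P(actual drug use | ¬positive screen, poppy-seed meal) = 0.033750 / 0.297250 ≈ 0.114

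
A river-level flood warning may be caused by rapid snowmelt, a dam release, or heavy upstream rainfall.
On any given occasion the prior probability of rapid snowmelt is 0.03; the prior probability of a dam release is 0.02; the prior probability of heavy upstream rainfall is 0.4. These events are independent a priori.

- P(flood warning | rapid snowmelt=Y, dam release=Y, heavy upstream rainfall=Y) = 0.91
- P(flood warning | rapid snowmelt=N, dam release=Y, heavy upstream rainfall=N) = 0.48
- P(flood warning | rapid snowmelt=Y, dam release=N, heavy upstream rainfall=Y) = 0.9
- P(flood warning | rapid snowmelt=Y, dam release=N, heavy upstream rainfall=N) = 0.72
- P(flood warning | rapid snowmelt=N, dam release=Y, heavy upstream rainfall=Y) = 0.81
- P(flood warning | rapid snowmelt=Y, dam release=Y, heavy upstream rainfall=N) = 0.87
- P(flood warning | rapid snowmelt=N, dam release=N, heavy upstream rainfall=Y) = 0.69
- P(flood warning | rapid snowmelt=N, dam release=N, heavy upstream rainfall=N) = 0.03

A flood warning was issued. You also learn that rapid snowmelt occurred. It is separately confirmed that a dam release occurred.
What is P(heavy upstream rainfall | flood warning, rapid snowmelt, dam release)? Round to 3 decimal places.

Weight on heavy upstream rainfall=true, given the evidence: 0.91×0.4 = 0.364000
The normalizing constant is 0.87×0.6 + 0.91×0.4 = 0.886000
Posterior = 0.364000 / 0.886000 ≈ 0.411

P(heavy upstream rainfall | flood warning, rapid snowmelt, dam release) ≈ 0.411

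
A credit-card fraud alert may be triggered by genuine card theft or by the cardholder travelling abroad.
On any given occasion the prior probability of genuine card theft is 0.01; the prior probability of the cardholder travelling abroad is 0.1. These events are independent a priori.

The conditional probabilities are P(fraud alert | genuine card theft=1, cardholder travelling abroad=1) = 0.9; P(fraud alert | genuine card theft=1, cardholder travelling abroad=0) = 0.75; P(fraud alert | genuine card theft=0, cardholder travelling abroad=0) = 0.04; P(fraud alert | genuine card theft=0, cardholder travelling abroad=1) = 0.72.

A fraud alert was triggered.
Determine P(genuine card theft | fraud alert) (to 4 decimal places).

P(fraud alert) = 0.04·0.99·0.9 + 0.72·0.99·0.1 + 0.75·0.01·0.9 + 0.9·0.01·0.1 = 0.035640 + 0.071280 + 0.006750 + 0.000900 = 0.114570
Restricting to configurations with genuine card theft present: 0.006750 + 0.000900 = 0.007650.
So P(genuine card theft | fraud alert) = 0.007650/0.114570 ≈ 0.0668.

P(genuine card theft | fraud alert) ≈ 0.0668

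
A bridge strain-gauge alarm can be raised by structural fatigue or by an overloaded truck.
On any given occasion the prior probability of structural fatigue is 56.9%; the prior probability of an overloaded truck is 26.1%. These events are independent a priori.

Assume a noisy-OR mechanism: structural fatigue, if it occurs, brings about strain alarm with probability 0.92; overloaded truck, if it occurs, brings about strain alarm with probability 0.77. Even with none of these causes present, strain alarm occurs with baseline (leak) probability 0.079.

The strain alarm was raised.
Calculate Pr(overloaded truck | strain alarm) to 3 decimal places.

Pr(overloaded truck | strain alarm) ≈ 0.361

Under noisy-OR, P(strain alarm | causes) = 1 − (1−0.079)·∏(1−qᵢ) over the active causes.
P(strain alarm) = 0.079·0.431·0.739 + 0.78817·0.431·0.261 + 0.92632·0.569·0.739 + 0.983054·0.569·0.261 = 0.025162 + 0.088662 + 0.389509 + 0.145992 = 0.649325
Of this, 0.234654 comes from 0.088662 + 0.145992 (the overloaded truck=true cases).
Hence the posterior is 0.234654/0.649325 ≈ 0.361.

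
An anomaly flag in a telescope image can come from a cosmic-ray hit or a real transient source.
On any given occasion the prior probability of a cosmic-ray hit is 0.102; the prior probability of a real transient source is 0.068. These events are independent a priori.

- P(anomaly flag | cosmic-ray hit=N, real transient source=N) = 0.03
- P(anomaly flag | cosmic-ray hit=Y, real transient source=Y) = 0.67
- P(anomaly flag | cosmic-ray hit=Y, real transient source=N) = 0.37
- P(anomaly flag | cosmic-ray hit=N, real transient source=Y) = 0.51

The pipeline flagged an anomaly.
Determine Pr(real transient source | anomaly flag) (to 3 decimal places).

Numerator (weight on configurations with real transient source): 0.031143 + 0.004647 = 0.035790
Denominator P(anomaly flag): 0.03*0.898*0.932 + 0.51*0.898*0.068 + 0.37*0.102*0.932 + 0.67*0.102*0.068 = 0.096072
Posterior = 0.035790 / 0.096072 ≈ 0.373

Pr(real transient source | anomaly flag) ≈ 0.373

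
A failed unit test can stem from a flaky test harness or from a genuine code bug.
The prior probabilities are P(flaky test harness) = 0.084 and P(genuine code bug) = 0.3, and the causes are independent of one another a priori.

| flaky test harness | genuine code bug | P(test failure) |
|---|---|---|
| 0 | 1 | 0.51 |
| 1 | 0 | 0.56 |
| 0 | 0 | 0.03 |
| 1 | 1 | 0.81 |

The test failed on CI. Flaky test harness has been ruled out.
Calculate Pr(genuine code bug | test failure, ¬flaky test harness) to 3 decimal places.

Pr(genuine code bug | test failure, ¬flaky test harness) ≈ 0.879

P(test failure | ¬flaky test harness) = 0.03*0.7 + 0.51*0.3 = 0.021000 + 0.153000 = 0.174000
Restricting to configurations with genuine code bug present: 0.51*0.3 = 0.153000.
Hence the posterior is 0.153000/0.174000 ≈ 0.879.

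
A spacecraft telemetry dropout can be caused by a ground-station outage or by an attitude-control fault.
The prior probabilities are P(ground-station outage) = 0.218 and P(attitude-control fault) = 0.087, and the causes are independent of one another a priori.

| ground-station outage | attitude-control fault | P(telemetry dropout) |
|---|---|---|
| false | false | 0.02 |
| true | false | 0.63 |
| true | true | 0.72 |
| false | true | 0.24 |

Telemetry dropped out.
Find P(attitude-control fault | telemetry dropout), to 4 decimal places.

P(telemetry dropout) = 0.02*0.782*0.913 + 0.24*0.782*0.087 + 0.63*0.218*0.913 + 0.72*0.218*0.087 = 0.014279 + 0.016328 + 0.125391 + 0.013656 = 0.169654
The attitude-control fault-present share is 0.016328 + 0.013656 = 0.029984.
Hence the posterior is 0.029984/0.169654 ≈ 0.1767.

P(attitude-control fault | telemetry dropout) ≈ 0.1767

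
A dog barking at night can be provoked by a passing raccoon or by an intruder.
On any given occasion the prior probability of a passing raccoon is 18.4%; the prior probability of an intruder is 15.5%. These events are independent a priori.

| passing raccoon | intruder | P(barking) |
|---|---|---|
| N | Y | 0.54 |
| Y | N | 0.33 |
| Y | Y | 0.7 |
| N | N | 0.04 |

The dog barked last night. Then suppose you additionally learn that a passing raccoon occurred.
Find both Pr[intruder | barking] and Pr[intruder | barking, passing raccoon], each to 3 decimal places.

Weight on intruder=true, given the evidence: 0.068299 + 0.019964 = 0.088263
The normalizing constant is 0.04×0.816×0.845 + 0.54×0.816×0.155 + 0.33×0.184×0.845 + 0.7×0.184×0.155 = 0.167152
Posterior = 0.088263 / 0.167152 ≈ 0.528

With the extra evidence:
P(barking | passing raccoon) = 0.33·0.845 + 0.7·0.155 = 0.278850 + 0.108500 = 0.387350
The intruder-present share is 0.7·0.155 = 0.108500.
P(intruder | barking, passing raccoon) = 0.108500 / 0.387350 ≈ 0.280

Pr[intruder | barking] ≈ 0.528; Pr[intruder | barking, passing raccoon] ≈ 0.280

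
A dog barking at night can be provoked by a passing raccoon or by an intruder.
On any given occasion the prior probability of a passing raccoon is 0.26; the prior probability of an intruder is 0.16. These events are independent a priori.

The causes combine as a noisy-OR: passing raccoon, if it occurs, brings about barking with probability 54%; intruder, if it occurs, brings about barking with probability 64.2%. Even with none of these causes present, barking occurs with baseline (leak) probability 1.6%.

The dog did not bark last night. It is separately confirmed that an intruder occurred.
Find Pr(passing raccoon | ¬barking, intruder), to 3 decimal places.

Under noisy-OR, P(barking | causes) = 1 − (1−0.016)·∏(1−qᵢ) over the active causes.
Sum P(¬barking|·) weighted by the priors over both values of passing raccoon:
  P(¬barking | intruder) = 0.352272×0.74 + 0.162045×0.26
        = 0.260681 + 0.042132 = 0.302813
Configurations with passing raccoon contribute 0.042132, so
  P(passing raccoon | ¬barking, intruder) = 0.042132 / 0.302813 ≈ 0.139

Pr(passing raccoon | ¬barking, intruder) ≈ 0.139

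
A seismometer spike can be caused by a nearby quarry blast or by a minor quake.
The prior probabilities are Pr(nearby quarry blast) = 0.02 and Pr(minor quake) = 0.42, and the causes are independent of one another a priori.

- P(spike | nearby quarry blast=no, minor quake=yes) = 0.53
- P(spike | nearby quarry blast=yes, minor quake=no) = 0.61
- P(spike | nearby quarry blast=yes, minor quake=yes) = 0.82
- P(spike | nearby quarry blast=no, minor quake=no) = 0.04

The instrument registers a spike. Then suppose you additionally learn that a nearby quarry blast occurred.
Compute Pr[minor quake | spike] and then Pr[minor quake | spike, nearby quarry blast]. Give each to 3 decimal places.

Pr[minor quake | spike] ≈ 0.883; Pr[minor quake | spike, nearby quarry blast] ≈ 0.493

P(spike) = 0.04*0.98*0.58 + 0.53*0.98*0.42 + 0.61*0.02*0.58 + 0.82*0.02*0.42 = 0.022736 + 0.218148 + 0.007076 + 0.006888 = 0.254848
Of this, 0.225036 comes from 0.218148 + 0.006888 (the minor quake=true cases).
So P(minor quake | spike) = 0.225036/0.254848 ≈ 0.883.

With the extra evidence:
By total probability over both values of minor quake:
  P(spike | nearby quarry blast) = 0.61×0.58 + 0.82×0.42
        = 0.353800 + 0.344400 = 0.698200
The terms with minor quake present sum to 0.344400, so
  P(minor quake | spike, nearby quarry blast) = 0.344400 / 0.698200 ≈ 0.493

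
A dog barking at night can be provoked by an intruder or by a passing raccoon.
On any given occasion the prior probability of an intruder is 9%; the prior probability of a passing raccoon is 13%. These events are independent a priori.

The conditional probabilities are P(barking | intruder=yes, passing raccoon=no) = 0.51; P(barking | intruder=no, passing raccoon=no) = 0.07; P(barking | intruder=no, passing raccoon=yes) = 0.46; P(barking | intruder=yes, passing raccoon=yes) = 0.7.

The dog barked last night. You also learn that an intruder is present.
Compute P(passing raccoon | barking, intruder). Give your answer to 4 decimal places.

P(passing raccoon | barking, intruder) ≈ 0.1702

Enumerate both values of passing raccoon and weight by the priors:
  P(barking | intruder) = 0.51*0.87 + 0.7*0.13
        = 0.443700 + 0.091000 = 0.534700
Keeping only the passing raccoon-present terms gives 0.091000, so
  P(passing raccoon | barking, intruder) = 0.091000 / 0.534700 ≈ 0.1702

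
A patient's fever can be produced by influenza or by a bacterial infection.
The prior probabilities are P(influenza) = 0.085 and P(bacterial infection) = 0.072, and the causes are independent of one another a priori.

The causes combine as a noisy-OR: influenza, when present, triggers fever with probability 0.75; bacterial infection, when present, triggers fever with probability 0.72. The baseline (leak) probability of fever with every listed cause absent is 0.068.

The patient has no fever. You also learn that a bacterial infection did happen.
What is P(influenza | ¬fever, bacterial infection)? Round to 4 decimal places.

P(influenza | ¬fever, bacterial infection) ≈ 0.0227

Under noisy-OR, P(fever | causes) = 1 − (1−0.068)·∏(1−qᵢ) over the active causes.
Sum P(¬fever|·) weighted by the priors over both values of influenza:
  P(¬fever | bacterial infection) = 0.26096×0.915 + 0.06524×0.085
        = 0.238778 + 0.005545 = 0.244323
Configurations with influenza contribute 0.005545, so
  P(influenza | ¬fever, bacterial infection) = 0.005545 / 0.244323 ≈ 0.0227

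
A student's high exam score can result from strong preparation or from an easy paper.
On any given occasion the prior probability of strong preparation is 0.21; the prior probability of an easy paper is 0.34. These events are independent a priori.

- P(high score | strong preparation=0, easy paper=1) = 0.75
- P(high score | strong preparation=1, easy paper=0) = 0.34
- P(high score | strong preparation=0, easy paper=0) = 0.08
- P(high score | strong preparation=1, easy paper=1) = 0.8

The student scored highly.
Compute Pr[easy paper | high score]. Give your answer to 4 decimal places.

P(high score) = 0.08·0.79·0.66 + 0.75·0.79·0.34 + 0.34·0.21·0.66 + 0.8·0.21·0.34 = 0.041712 + 0.201450 + 0.047124 + 0.057120 = 0.347406
The easy paper-present share is 0.201450 + 0.057120 = 0.258570.
So P(easy paper | high score) = 0.258570/0.347406 ≈ 0.7443.

Pr[easy paper | high score] ≈ 0.7443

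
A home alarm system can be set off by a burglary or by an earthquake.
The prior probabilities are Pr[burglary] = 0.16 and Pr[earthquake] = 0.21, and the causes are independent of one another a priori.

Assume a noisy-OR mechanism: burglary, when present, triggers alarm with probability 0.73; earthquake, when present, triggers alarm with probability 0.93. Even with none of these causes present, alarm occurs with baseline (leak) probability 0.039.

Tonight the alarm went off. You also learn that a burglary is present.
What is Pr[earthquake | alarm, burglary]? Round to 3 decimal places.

Pr[earthquake | alarm, burglary] ≈ 0.261

Under noisy-OR, P(alarm | causes) = 1 − (1−0.039)·∏(1−qᵢ) over the active causes.
Numerator (weight on configurations with earthquake): 0.981837*0.21 = 0.206186
Denominator P(alarm | burglary): 0.74053*0.79 + 0.981837*0.21 = 0.791205
Posterior = 0.206186 / 0.791205 ≈ 0.261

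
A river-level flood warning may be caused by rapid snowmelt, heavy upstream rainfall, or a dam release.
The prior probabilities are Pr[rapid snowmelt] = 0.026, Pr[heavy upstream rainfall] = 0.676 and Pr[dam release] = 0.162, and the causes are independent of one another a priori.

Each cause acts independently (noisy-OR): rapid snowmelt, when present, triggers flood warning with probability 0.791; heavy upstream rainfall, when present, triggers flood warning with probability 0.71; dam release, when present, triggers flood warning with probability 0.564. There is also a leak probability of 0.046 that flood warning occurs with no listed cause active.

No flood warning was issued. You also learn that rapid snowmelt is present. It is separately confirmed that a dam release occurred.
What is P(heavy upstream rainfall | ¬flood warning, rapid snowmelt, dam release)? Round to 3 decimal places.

P(heavy upstream rainfall | ¬flood warning, rapid snowmelt, dam release) ≈ 0.377

Under noisy-OR, P(flood warning | causes) = 1 − (1−0.046)·∏(1−qᵢ) over the active causes.
Weight on heavy upstream rainfall=true, given the evidence: 0.02521·0.676 = 0.017042
Denominator P(¬flood warning | rapid snowmelt, dam release): 0.086932·0.324 + 0.02521·0.676 = 0.045208
Posterior = 0.017042 / 0.045208 ≈ 0.377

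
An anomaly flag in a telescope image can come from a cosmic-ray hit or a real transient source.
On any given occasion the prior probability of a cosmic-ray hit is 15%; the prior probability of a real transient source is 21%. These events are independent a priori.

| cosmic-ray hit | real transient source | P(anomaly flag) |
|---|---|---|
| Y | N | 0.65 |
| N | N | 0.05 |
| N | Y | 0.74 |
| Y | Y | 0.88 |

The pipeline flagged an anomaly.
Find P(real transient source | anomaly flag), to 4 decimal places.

P(real transient source | anomaly flag) ≈ 0.5910

P(anomaly flag) = 0.05·0.85·0.79 + 0.74·0.85·0.21 + 0.65·0.15·0.79 + 0.88·0.15·0.21 = 0.033575 + 0.132090 + 0.077025 + 0.027720 = 0.270410
Restricting to configurations with real transient source present: 0.132090 + 0.027720 = 0.159810.
P(real transient source | anomaly flag) = 0.159810 / 0.270410 ≈ 0.5910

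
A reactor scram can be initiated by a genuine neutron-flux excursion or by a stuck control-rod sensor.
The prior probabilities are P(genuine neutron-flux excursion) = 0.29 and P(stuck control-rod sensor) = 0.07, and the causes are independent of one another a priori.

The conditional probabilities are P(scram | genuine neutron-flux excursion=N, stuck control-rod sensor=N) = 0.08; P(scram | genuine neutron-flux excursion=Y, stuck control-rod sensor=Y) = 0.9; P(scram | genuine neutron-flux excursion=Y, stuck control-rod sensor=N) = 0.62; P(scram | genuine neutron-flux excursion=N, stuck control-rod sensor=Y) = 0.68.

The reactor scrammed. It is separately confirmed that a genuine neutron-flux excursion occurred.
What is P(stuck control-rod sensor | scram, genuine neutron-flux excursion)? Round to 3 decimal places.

P(scram | genuine neutron-flux excursion) = 0.62·0.93 + 0.9·0.07 = 0.576600 + 0.063000 = 0.639600
The stuck control-rod sensor-present share is 0.9·0.07 = 0.063000.
Hence the posterior is 0.063000/0.639600 ≈ 0.098.

P(stuck control-rod sensor | scram, genuine neutron-flux excursion) ≈ 0.098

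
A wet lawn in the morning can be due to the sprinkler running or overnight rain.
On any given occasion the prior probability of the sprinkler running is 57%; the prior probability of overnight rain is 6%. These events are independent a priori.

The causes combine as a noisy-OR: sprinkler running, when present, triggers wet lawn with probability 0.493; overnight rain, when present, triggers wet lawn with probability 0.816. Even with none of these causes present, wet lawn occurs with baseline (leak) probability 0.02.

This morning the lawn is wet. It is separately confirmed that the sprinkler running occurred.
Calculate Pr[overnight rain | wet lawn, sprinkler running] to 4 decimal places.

Pr[overnight rain | wet lawn, sprinkler running] ≈ 0.1034

Under noisy-OR, P(wet lawn | causes) = 1 − (1−0.02)·∏(1−qᵢ) over the active causes.
P(wet lawn | sprinkler running) = 0.50314*0.94 + 0.908578*0.06 = 0.472952 + 0.054515 = 0.527467
Of this, 0.054515 comes from 0.908578*0.06 (the overnight rain=true cases).
So P(overnight rain | wet lawn, sprinkler running) = 0.054515/0.527467 ≈ 0.1034.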